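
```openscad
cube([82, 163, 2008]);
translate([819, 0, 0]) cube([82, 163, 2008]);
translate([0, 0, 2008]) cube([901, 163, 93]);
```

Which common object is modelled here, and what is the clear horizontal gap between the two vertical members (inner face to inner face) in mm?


A door frame. The clear opening width is 737 mm.

Two 2008 mm tall posts with a header on top — a door frame. The left jamb is 82 mm wide at x = 0; the right jamb starts at x = 819. The clear opening is 819 − 82 = 737 mm.


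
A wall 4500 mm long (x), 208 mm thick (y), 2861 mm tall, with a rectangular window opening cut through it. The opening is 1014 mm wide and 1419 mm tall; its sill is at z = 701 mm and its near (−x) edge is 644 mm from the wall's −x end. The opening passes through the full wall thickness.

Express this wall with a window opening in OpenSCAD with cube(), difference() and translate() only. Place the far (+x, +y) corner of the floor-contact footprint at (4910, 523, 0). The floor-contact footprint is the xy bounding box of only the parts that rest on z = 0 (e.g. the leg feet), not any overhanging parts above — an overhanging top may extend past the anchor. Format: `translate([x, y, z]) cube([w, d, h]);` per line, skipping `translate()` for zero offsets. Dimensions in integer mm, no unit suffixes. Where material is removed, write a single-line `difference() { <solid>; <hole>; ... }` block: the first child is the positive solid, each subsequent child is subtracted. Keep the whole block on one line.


difference() { translate([410, 315, 0]) cube([4500, 208, 2861]); translate([1054, 315, 701]) cube([1014, 208, 1419]); }


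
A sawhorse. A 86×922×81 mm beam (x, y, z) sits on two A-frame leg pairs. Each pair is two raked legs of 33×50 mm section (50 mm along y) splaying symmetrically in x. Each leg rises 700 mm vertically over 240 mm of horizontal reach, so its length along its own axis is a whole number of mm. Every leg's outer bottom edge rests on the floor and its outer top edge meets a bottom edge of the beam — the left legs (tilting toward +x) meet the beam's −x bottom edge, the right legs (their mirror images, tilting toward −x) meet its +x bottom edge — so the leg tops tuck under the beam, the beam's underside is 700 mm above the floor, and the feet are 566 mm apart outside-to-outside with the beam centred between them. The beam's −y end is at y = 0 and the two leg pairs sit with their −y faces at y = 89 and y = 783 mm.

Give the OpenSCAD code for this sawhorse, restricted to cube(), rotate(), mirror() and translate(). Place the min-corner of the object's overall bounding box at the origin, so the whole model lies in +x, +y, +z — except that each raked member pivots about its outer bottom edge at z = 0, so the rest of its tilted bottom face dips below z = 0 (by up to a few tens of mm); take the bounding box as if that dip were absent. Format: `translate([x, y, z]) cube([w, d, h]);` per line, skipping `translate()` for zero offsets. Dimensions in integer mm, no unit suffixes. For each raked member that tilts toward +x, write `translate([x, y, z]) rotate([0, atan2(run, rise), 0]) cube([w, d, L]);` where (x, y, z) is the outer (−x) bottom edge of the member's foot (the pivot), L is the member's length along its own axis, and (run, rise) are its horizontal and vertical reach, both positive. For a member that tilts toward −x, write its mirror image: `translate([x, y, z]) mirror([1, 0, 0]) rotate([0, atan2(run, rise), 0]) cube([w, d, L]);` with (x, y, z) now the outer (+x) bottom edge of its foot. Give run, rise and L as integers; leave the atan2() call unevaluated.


// leg length = √(240² + 700²) = 740
// right-leg outer foot x = 2·240 + 86 = 566
// beam min-corner = (240, 0, 700)
translate([240, 0, 700]) cube([86, 922, 81]);
translate([0, 89, 0]) rotate([0, atan2(240, 700), 0]) cube([33, 50, 740]);
translate([566, 89, 0]) mirror([1, 0, 0]) rotate([0, atan2(240, 700), 0]) cube([33, 50, 740]);
translate([0, 783, 0]) rotate([0, atan2(240, 700), 0]) cube([33, 50, 740]);
translate([566, 783, 0]) mirror([1, 0, 0]) rotate([0, atan2(240, 700), 0]) cube([33, 50, 740]);


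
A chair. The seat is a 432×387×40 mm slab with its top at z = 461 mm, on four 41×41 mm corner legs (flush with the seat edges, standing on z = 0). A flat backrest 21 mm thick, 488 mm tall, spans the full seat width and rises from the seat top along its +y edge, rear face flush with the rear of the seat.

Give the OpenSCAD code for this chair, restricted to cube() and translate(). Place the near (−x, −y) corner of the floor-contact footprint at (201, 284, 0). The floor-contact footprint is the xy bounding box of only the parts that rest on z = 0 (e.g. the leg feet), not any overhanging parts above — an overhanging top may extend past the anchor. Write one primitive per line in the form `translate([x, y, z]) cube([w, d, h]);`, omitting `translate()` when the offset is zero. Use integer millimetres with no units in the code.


translate([201, 284, 421]) cube([432, 387, 40]);
translate([201, 284, 0]) cube([41, 41, 421]);
translate([592, 284, 0]) cube([41, 41, 421]);
translate([201, 630, 0]) cube([41, 41, 421]);
translate([592, 630, 0]) cube([41, 41, 421]);
translate([201, 650, 461]) cube([432, 21, 488]);


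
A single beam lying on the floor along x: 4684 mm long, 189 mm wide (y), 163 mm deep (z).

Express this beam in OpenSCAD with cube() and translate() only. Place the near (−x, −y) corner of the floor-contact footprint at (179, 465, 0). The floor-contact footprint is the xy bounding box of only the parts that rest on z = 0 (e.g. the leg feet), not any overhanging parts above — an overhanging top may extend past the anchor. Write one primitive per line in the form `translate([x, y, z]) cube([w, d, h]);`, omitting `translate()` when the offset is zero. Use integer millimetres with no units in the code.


translate([179, 465, 0]) cube([4684, 189, 163]);


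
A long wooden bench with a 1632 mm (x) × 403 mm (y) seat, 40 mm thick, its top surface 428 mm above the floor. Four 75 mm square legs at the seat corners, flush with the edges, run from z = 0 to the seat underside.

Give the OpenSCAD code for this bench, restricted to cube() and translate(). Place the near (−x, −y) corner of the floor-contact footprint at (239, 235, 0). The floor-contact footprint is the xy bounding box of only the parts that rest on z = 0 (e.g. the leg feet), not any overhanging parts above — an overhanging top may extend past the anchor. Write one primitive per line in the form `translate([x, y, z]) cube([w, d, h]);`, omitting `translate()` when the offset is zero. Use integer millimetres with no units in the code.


translate([239, 235, 388]) cube([1632, 403, 40]);
translate([239, 235, 0]) cube([75, 75, 388]);
translate([239, 563, 0]) cube([75, 75, 388]);
translate([1796, 235, 0]) cube([75, 75, 388]);
translate([1796, 563, 0]) cube([75, 75, 388]);


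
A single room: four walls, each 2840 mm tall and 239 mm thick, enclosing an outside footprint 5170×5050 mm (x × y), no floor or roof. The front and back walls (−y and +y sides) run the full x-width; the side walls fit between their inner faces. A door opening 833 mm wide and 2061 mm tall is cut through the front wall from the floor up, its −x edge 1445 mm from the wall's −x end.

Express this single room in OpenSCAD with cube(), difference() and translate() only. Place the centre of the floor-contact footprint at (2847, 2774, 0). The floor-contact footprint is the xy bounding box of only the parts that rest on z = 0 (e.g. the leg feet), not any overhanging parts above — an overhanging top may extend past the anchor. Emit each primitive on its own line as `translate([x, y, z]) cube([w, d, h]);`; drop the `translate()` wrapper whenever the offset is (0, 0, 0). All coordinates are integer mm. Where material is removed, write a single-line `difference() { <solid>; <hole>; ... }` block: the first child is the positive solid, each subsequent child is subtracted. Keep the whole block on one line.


difference() { translate([262, 249, 0]) cube([5170, 239, 2840]); translate([1707, 249, 0]) cube([833, 239, 2061]); }
translate([262, 5060, 0]) cube([5170, 239, 2840]);
translate([262, 488, 0]) cube([239, 4572, 2840]);
translate([5193, 488, 0]) cube([239, 4572, 2840]);


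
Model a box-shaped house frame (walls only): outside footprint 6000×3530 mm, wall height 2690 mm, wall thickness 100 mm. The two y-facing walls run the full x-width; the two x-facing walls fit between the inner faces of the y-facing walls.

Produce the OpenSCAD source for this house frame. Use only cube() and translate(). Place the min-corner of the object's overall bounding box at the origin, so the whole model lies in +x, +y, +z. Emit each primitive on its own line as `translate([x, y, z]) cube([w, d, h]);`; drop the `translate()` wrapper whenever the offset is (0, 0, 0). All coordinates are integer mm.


cube([6000, 100, 2690]);
translate([0, 3430, 0]) cube([6000, 100, 2690]);
translate([0, 100, 0]) cube([100, 3330, 2690]);
translate([5900, 100, 0]) cube([100, 3330, 2690]);


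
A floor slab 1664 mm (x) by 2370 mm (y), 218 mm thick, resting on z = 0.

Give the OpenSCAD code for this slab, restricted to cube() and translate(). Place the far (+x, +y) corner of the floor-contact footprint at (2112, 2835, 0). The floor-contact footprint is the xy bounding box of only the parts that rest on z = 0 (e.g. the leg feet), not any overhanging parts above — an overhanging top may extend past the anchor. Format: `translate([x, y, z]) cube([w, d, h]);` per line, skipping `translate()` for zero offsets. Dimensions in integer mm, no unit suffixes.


translate([448, 465, 0]) cube([1664, 2370, 218]);


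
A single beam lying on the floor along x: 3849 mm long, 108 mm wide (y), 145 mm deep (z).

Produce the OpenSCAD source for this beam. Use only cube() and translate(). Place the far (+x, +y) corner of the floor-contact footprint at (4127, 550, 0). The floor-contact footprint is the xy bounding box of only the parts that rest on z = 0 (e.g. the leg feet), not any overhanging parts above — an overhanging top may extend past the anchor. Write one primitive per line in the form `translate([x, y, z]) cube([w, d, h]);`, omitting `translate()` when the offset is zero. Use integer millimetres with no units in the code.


translate([278, 442, 0]) cube([3849, 108, 145]);


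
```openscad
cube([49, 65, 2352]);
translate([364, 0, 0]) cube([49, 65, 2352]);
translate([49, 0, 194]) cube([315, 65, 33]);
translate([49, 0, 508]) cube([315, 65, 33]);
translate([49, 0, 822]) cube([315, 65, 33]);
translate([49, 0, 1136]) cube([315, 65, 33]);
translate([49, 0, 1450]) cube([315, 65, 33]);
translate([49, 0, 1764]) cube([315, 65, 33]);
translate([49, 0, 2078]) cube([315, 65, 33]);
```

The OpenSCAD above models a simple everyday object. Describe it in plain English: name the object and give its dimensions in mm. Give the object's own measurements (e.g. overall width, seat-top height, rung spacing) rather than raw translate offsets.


A straight ladder. Two 49×65 mm vertical rails, 2352 mm tall, stand 413 mm apart (outside-to-outside) with their front faces coplanar on the −y side. 7 rungs, each 65 mm deep and 33 mm tall, span between the inner faces of the rails, front faces flush with the rails. The lowest rung's underside is at z = 194 mm and rungs are spaced 314 mm apart (underside to underside).


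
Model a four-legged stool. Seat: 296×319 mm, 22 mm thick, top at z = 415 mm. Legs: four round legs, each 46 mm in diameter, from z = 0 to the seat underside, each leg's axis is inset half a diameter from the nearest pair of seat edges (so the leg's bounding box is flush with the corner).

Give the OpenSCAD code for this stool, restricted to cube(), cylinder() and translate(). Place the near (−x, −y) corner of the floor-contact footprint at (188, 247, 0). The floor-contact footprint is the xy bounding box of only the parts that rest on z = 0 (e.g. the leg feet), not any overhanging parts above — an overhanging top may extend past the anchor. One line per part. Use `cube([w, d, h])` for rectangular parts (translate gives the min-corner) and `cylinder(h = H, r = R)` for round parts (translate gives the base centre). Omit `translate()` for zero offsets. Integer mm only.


translate([188, 247, 393]) cube([296, 319, 22]);
translate([211, 270, 0]) cylinder(h = 393, r = 23);
translate([461, 270, 0]) cylinder(h = 393, r = 23);
translate([211, 543, 0]) cylinder(h = 393, r = 23);
translate([461, 543, 0]) cylinder(h = 393, r = 23);


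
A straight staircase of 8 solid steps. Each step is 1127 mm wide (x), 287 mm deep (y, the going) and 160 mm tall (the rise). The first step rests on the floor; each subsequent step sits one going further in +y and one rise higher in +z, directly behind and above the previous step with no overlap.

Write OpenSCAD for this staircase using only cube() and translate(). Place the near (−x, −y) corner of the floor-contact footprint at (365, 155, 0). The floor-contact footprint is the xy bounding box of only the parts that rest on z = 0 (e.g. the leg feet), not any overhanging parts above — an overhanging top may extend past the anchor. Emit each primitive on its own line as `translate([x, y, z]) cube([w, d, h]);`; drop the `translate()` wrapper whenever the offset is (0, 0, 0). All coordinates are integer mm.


translate([365, 155, 0]) cube([1127, 287, 160]);
translate([365, 442, 160]) cube([1127, 287, 160]);
translate([365, 729, 320]) cube([1127, 287, 160]);
translate([365, 1016, 480]) cube([1127, 287, 160]);
translate([365, 1303, 640]) cube([1127, 287, 160]);
translate([365, 1590, 800]) cube([1127, 287, 160]);
translate([365, 1877, 960]) cube([1127, 287, 160]);
translate([365, 2164, 1120]) cube([1127, 287, 160]);


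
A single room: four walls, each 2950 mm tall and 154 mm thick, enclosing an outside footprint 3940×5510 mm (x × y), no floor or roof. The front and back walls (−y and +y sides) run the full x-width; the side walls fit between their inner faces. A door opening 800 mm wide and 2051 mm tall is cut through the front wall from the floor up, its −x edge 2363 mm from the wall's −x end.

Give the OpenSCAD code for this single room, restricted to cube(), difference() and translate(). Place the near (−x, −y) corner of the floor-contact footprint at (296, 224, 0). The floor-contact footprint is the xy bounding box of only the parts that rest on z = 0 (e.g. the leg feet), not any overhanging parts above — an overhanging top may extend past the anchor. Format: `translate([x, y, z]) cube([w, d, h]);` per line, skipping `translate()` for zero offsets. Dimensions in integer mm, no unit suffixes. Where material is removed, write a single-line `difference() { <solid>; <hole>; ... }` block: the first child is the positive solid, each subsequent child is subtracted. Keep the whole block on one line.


difference() { translate([296, 224, 0]) cube([3940, 154, 2950]); translate([2659, 224, 0]) cube([800, 154, 2051]); }
translate([296, 5580, 0]) cube([3940, 154, 2950]);
translate([296, 378, 0]) cube([154, 5202, 2950]);
translate([4082, 378, 0]) cube([154, 5202, 2950]);


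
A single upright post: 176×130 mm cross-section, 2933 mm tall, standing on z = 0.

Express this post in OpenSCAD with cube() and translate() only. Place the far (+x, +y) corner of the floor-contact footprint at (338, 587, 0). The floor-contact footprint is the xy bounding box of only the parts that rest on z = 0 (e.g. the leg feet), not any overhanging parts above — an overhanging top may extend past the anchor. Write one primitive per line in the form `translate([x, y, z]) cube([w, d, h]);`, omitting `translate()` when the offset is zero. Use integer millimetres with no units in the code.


translate([162, 457, 0]) cube([176, 130, 2933]);


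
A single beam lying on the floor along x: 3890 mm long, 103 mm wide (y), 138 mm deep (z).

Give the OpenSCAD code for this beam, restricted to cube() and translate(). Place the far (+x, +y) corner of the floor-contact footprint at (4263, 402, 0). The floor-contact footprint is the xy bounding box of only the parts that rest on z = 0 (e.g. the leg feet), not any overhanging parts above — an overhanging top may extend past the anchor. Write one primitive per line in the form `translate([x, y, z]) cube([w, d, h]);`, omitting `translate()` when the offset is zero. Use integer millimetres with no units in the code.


translate([373, 299, 0]) cube([3890, 103, 138]);


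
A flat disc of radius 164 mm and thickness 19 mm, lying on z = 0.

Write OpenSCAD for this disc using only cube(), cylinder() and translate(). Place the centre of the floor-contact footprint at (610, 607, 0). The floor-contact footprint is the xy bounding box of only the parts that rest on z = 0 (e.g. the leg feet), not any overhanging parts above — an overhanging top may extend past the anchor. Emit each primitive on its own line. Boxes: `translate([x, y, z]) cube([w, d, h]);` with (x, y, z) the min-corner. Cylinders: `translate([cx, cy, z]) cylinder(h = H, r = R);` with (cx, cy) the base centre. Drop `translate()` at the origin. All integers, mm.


translate([610, 607, 0]) cylinder(h = 19, r = 164);


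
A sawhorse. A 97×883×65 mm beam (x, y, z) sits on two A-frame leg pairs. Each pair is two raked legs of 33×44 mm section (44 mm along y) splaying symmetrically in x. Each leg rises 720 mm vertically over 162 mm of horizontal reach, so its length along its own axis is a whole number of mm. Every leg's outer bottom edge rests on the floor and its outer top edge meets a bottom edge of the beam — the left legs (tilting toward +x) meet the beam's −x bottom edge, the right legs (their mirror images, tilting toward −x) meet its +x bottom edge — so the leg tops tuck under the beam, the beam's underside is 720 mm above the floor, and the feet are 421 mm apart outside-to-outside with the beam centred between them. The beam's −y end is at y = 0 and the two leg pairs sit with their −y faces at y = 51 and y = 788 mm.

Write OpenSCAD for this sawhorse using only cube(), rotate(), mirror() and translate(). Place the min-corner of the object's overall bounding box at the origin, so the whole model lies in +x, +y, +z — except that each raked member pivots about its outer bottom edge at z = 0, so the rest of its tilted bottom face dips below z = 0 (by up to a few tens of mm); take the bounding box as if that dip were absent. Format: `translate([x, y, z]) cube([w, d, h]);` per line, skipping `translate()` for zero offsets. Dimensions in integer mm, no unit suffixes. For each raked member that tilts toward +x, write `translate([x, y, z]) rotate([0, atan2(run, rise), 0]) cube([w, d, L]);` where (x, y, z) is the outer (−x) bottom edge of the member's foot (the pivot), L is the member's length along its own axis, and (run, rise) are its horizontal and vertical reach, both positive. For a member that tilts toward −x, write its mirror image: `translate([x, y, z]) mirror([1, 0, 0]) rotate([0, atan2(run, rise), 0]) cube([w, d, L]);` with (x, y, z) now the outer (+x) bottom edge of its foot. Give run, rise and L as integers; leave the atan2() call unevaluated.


translate([162, 0, 720]) cube([97, 883, 65]);
translate([0, 51, 0]) rotate([0, atan2(162, 720), 0]) cube([33, 44, 738]);
translate([421, 51, 0]) mirror([1, 0, 0]) rotate([0, atan2(162, 720), 0]) cube([33, 44, 738]);
translate([0, 788, 0]) rotate([0, atan2(162, 720), 0]) cube([33, 44, 738]);
translate([421, 788, 0]) mirror([1, 0, 0]) rotate([0, atan2(162, 720), 0]) cube([33, 44, 738]);


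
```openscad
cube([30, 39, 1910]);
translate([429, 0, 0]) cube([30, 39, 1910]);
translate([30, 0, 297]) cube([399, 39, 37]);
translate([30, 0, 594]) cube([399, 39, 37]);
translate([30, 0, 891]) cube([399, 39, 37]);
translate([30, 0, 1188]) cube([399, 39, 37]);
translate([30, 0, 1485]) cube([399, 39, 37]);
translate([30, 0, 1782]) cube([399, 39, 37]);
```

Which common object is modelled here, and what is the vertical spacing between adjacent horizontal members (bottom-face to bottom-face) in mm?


A ladder. The rung spacing is 297 mm.

Two tall 30×39 posts with 6 short bars between them — a ladder. Adjacent rungs sit at z = 297 and z = 594, so the spacing is 594 − 297 = 297 mm.


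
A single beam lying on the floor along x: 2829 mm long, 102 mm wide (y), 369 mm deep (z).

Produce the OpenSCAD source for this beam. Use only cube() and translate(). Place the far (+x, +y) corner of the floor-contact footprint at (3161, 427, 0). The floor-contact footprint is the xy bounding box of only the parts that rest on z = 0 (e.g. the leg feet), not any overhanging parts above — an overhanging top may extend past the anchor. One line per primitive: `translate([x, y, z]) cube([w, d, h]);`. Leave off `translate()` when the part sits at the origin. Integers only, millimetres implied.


translate([332, 325, 0]) cube([2829, 102, 369]);


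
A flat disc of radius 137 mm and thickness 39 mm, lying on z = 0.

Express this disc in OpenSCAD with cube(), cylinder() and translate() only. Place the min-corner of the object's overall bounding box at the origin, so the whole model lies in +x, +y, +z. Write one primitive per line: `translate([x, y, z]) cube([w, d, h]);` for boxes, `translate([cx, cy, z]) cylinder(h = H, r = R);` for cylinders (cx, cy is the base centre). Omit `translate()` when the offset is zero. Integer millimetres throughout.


translate([137, 137, 0]) cylinder(h = 39, r = 137);


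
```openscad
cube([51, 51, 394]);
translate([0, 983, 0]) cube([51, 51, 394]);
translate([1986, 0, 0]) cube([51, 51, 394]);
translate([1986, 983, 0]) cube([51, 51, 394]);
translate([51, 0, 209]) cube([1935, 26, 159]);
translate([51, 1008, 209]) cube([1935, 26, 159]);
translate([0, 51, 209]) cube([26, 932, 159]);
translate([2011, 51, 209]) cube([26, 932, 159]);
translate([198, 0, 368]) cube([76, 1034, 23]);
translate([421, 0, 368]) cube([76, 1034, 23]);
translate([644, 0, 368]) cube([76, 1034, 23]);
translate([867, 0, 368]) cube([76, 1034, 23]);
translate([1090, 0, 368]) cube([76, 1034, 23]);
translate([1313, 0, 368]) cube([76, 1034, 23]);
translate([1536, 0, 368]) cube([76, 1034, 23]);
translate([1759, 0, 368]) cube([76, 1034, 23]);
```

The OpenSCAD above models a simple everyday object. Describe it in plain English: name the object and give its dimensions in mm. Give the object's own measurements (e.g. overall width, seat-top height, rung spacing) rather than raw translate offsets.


A bed frame 2037 mm long (x) by 1034 mm wide (y). Four 51×51 mm corner posts, 394 mm tall, at the corners of the footprint. Four rails of 26 mm thickness and 159 mm height run between adjacent posts with their undersides at z = 209 mm, their outer faces flush with the outside of the frame (the two x-running rails run between the posts' inner faces; the two y-running rails run between the posts' inner faces). 8 slats, each 76 mm wide (x) and 23 mm thick, lie across the top of the two x-running rails, running the full 1034 mm width of the frame in y; along x they sit between the end posts with a 147 mm gap after the −x posts and between neighbouring slats, leaving 151 mm before the +x posts.


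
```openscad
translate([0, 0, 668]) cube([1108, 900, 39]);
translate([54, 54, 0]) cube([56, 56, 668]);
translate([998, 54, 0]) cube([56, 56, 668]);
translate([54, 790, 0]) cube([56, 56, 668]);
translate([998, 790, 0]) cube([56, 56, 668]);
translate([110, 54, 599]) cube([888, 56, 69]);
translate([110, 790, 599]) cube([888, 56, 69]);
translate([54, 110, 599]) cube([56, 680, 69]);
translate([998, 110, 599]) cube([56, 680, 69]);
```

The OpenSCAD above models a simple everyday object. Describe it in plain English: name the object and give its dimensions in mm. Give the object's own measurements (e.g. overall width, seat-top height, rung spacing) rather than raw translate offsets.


A table: top 1108 mm (x) × 900 mm (y), 39 mm thick, upper face at z = 707 mm, on four 56×56 mm square legs, each inset 54 mm from the nearest pair of top edges from z = 0 to the bottom of the top. Four apron rails, 56 mm thick and 69 mm tall, run between adjacent legs with their top edges flush with the underside of the top and their outer faces flush with the legs' outer faces.


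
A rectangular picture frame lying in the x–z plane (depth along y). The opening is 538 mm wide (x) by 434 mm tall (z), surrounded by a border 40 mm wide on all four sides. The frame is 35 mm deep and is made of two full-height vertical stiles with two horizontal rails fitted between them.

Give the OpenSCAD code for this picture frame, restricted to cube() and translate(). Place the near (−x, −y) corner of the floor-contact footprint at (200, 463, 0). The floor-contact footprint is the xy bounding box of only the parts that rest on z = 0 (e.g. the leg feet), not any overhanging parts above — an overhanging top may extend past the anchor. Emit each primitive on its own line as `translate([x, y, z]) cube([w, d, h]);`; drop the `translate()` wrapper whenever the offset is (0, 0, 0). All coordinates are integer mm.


translate([200, 463, 0]) cube([40, 35, 514]);
translate([778, 463, 0]) cube([40, 35, 514]);
translate([240, 463, 0]) cube([538, 35, 40]);
translate([240, 463, 474]) cube([538, 35, 40]);


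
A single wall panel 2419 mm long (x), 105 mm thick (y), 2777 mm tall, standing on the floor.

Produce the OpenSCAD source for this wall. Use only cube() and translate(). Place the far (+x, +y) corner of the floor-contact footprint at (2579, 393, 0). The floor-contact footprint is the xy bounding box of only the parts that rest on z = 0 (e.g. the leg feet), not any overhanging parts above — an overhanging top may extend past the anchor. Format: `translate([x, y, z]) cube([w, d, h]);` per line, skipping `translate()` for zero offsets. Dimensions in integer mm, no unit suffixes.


translate([160, 288, 0]) cube([2419, 105, 2777]);


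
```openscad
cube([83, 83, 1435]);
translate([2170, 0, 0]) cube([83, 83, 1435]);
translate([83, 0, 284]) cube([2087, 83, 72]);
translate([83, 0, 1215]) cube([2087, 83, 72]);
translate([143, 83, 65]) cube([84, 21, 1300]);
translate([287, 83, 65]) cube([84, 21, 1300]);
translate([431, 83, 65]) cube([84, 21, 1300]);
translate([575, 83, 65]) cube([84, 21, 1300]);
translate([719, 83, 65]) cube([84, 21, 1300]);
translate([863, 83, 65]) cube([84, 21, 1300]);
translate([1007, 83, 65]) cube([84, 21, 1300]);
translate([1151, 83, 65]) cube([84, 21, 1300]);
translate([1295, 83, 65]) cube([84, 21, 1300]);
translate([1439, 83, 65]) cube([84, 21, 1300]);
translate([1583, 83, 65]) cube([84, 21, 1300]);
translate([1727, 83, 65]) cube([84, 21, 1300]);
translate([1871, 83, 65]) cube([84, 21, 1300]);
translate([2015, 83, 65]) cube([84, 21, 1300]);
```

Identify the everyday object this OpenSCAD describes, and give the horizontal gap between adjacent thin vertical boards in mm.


A fence section. The picket gap is 60 mm.

Two posts, two rails, 14 pickets — a fence section. Span 2087 mm holds 14 pickets of 84 mm with 15 equal gaps: ⌊(2087 − 14·84) / 15⌋ = 60 mm.


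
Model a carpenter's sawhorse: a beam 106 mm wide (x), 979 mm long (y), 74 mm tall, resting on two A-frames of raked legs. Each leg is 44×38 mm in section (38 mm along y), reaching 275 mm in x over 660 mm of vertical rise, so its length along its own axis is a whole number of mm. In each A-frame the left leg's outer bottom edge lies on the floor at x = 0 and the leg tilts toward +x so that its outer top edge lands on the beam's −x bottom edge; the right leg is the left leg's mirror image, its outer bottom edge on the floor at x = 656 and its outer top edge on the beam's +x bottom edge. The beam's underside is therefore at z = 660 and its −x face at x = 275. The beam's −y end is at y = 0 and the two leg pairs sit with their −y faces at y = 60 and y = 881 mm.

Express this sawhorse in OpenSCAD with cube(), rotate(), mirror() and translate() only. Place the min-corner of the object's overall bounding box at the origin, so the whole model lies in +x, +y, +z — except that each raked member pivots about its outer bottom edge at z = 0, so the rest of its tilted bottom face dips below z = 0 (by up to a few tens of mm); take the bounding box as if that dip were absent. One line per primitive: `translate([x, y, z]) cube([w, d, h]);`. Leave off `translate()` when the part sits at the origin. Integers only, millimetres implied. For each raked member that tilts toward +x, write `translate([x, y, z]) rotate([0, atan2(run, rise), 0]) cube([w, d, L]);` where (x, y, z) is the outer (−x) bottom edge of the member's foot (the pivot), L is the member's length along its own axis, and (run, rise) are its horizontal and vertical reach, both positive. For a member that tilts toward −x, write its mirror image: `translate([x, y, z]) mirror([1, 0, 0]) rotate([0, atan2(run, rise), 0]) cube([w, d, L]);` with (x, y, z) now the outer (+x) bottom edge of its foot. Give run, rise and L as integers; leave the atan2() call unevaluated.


translate([275, 0, 660]) cube([106, 979, 74]);
translate([0, 60, 0]) rotate([0, atan2(275, 660), 0]) cube([44, 38, 715]);
translate([656, 60, 0]) mirror([1, 0, 0]) rotate([0, atan2(275, 660), 0]) cube([44, 38, 715]);
translate([0, 881, 0]) rotate([0, atan2(275, 660), 0]) cube([44, 38, 715]);
translate([656, 881, 0]) mirror([1, 0, 0]) rotate([0, atan2(275, 660), 0]) cube([44, 38, 715]);


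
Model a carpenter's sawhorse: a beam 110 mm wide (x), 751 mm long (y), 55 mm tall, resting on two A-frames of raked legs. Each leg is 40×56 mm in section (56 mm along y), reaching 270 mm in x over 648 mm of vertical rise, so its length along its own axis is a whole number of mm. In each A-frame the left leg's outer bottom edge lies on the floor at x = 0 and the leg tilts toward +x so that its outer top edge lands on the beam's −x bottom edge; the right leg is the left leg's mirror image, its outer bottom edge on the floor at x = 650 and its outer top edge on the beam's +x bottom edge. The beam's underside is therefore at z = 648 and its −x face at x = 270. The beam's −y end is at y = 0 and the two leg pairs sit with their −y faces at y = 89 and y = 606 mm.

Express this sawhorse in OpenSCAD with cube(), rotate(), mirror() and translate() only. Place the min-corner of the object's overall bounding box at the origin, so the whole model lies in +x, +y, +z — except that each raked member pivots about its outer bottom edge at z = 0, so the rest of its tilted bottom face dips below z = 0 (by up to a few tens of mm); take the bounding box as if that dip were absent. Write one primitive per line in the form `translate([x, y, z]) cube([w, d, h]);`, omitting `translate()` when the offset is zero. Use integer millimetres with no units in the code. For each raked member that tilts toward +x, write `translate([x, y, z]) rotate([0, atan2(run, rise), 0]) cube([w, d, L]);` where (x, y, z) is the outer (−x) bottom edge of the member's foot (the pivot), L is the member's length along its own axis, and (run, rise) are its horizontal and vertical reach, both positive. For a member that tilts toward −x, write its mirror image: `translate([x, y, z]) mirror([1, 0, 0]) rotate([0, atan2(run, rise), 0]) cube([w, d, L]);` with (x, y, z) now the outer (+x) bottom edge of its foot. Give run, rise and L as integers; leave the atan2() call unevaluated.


translate([270, 0, 648]) cube([110, 751, 55]);
translate([0, 89, 0]) rotate([0, atan2(270, 648), 0]) cube([40, 56, 702]);
translate([650, 89, 0]) mirror([1, 0, 0]) rotate([0, atan2(270, 648), 0]) cube([40, 56, 702]);
translate([0, 606, 0]) rotate([0, atan2(270, 648), 0]) cube([40, 56, 702]);
translate([650, 606, 0]) mirror([1, 0, 0]) rotate([0, atan2(270, 648), 0]) cube([40, 56, 702]);


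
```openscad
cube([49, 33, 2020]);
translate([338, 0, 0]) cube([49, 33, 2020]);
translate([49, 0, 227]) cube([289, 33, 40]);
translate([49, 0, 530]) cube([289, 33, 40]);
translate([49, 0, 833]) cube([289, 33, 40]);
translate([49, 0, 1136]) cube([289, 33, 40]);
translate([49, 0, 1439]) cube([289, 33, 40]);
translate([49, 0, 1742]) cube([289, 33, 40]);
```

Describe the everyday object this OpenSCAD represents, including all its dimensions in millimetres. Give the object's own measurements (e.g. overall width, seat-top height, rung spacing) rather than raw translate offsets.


A straight ladder. Two 49×33 mm vertical rails, 2020 mm tall, stand 387 mm apart (outside-to-outside) with their front faces coplanar on the −y side. 6 rungs, each 33 mm deep and 40 mm tall, span between the inner faces of the rails, front faces flush with the rails. The lowest rung's underside is at z = 227 mm and rungs are spaced 303 mm apart (underside to underside).


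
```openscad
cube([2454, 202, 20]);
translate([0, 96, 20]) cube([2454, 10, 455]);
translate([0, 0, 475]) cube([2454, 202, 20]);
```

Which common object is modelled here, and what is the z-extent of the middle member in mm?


An I-beam. The web height is 455 mm.

Two wide flanges with a thin centred web — an I-beam. Overall 495 mm minus two 20 mm flanges gives a web of 495 − 2·20 = 455 mm.


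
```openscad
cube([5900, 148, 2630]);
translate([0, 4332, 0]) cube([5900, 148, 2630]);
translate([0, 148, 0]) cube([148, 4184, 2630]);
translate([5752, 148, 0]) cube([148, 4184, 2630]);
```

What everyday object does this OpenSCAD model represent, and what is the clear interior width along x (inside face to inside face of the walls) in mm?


A house (or room) frame. The interior width is 5604 mm.

Four 2630 mm walls enclosing a rectangle with no floor or roof — a room or house frame. Outside width is 5900 mm and wall thickness is 148 mm, so the interior width is 5900 − 2 × 148 = 5604 mm.


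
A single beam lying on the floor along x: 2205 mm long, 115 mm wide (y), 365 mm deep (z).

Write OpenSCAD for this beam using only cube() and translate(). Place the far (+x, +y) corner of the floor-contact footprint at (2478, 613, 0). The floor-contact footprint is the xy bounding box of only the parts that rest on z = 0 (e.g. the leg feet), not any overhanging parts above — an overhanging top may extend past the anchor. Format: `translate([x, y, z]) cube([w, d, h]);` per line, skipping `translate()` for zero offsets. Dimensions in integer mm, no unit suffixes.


translate([273, 498, 0]) cube([2205, 115, 365]);


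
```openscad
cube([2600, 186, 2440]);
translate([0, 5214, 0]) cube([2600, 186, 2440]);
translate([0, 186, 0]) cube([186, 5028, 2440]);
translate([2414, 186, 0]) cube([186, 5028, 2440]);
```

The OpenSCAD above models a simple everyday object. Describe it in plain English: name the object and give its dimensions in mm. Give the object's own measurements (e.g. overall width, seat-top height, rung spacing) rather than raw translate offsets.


The wall frame of a small rectangular building: four walls, each 2440 mm tall and 186 mm thick, enclosing a footprint 2600 mm (x) by 5400 mm (y) outside-to-outside, with no floor or roof. The front and back walls (the −y and +y sides) span the full width; the two side walls fit between them.


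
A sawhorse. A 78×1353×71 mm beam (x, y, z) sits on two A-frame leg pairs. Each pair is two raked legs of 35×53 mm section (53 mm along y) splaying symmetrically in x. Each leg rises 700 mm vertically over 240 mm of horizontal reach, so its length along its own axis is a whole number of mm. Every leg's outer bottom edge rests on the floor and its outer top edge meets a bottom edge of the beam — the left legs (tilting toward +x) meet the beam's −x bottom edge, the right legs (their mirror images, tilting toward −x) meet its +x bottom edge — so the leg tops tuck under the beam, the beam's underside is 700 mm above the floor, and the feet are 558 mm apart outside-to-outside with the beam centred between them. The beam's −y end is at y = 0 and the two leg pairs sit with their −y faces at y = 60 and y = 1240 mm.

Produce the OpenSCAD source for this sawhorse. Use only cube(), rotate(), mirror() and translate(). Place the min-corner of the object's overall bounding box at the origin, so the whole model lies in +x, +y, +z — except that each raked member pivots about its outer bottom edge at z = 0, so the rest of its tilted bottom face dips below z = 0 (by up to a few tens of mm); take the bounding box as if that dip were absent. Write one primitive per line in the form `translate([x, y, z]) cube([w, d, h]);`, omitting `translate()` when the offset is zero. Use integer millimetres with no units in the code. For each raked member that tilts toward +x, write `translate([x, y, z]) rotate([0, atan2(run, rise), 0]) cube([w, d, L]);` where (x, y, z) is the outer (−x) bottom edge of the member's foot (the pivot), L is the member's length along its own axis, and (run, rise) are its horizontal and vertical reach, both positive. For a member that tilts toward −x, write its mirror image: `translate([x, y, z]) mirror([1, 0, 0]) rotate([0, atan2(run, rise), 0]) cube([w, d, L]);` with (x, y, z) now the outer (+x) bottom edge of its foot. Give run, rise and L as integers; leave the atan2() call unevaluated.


// leg length = √(240² + 700²) = 740
// right-leg outer foot x = 2·240 + 78 = 558
// beam min-corner = (240, 0, 700)
translate([240, 0, 700]) cube([78, 1353, 71]);
translate([0, 60, 0]) rotate([0, atan2(240, 700), 0]) cube([35, 53, 740]);
translate([558, 60, 0]) mirror([1, 0, 0]) rotate([0, atan2(240, 700), 0]) cube([35, 53, 740]);
translate([0, 1240, 0]) rotate([0, atan2(240, 700), 0]) cube([35, 53, 740]);
translate([558, 1240, 0]) mirror([1, 0, 0]) rotate([0, atan2(240, 700), 0]) cube([35, 53, 740]);


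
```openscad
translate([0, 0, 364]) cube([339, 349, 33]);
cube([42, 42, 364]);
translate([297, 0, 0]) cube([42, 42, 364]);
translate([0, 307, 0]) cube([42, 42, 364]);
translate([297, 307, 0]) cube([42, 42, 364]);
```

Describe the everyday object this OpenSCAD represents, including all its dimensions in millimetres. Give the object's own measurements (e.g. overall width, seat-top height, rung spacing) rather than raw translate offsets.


A simple wooden stool: a rectangular seat 339 mm (x) by 349 mm (y), 33 mm thick, top face at z = 397 mm, on four square legs, each 42×42 mm in cross-section. The legs rest on z = 0, each flush with a corner of the seat.


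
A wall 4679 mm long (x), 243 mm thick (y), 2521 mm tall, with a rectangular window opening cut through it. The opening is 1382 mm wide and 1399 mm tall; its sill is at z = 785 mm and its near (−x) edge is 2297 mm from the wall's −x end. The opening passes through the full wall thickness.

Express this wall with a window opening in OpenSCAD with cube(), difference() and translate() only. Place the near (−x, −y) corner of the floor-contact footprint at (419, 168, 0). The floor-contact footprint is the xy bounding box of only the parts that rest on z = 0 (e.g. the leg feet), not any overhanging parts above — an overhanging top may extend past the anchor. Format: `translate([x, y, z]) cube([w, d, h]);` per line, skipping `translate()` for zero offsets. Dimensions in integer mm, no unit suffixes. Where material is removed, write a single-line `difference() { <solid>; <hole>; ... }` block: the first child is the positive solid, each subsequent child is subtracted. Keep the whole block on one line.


difference() { translate([419, 168, 0]) cube([4679, 243, 2521]); translate([2716, 168, 785]) cube([1382, 243, 1399]); }


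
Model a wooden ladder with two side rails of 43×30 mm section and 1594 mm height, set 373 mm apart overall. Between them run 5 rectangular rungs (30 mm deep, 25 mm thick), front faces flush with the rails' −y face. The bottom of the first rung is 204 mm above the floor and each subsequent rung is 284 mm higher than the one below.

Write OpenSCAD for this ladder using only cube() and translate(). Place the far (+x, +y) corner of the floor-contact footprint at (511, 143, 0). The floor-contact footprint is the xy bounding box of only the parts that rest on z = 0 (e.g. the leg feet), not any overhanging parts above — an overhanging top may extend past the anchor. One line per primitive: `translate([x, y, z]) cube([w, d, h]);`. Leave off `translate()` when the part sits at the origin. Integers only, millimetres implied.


translate([138, 113, 0]) cube([43, 30, 1594]);
translate([468, 113, 0]) cube([43, 30, 1594]);
translate([181, 113, 204]) cube([287, 30, 25]);
translate([181, 113, 488]) cube([287, 30, 25]);
translate([181, 113, 772]) cube([287, 30, 25]);
translate([181, 113, 1056]) cube([287, 30, 25]);
translate([181, 113, 1340]) cube([287, 30, 25]);
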